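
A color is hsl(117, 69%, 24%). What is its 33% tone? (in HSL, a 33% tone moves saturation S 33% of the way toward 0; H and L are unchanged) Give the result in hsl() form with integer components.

hsl(117, 46%, 24%)

S moves 33% from 69 toward 0: 69 − 22.77 = 46.23 → 46.
H and L are unchanged.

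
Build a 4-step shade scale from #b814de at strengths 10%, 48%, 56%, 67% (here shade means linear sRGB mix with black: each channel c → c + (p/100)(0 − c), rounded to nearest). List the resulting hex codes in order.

#b814de is rgb(184, 20, 222).
10%: (184 − 18.4 = 165.6→166, 20 − 2 = 18→18, 222 − 22.2 = 199.8→200) → #a612c8
48%: (184 − 88.32 = 95.68→96, 20 − 9.6 = 10.4→10, 222 − 106.56 = 115.44→115) → #600a73
56%: (184 − 103.04 = 80.96→81, 20 − 11.2 = 8.8→9, 222 − 124.32 = 97.68→98) → #510962
67%: (184 − 123.28 = 60.72→61, 20 − 13.4 = 6.6→7, 222 − 148.74 = 73.26→73) → #3d0749

#a612c8, #600a73, #510962, #3d0749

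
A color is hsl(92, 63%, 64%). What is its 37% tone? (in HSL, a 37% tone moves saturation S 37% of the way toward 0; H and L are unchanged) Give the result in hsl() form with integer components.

S moves 37% from 63 toward 0: 63 − 23.31 = 39.69 → 40.
H and L are unchanged.

hsl(92, 40%, 64%)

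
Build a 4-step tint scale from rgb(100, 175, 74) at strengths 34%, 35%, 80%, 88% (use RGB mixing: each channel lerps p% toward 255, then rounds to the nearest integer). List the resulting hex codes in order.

34%: (100 + 52.7 = 152.7→153, 175 + 27.2 = 202.2→202, 74 + 61.54 = 135.54→136) → #99CA88
35%: (100 + 54.25 = 154.25→154, 175 + 28 = 203→203, 74 + 63.35 = 137.35→137) → #9ACB89
80%: (100 + 124 = 224→224, 175 + 64 = 239→239, 74 + 144.8 = 218.8→219) → #E0EFDB
88%: (100 + 136.4 = 236.4→236, 175 + 70.4 = 245.4→245, 74 + 159.28 = 233.28→233) → #ECF5E9

#99CA88, #9ACB89, #E0EFDB, #ECF5E9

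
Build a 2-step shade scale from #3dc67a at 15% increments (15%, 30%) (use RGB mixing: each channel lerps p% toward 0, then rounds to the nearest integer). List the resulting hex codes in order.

#3dc67a is rgb(61, 198, 122).
15%: (61 − 9.15 = 51.85→52, 198 − 29.7 = 168.3→168, 122 − 18.3 = 103.7→104) → #34a868
30%: (61 − 18.3 = 42.7→43, 198 − 59.4 = 138.6→139, 122 − 36.6 = 85.4→85) → #2b8b55

#34a868, #2b8b55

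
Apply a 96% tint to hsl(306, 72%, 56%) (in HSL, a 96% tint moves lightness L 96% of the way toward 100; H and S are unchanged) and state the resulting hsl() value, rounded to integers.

hsl(306, 72%, 98%)

L moves 96% from 56 toward 100: 56 + 42.24 = 98.24 → 98.
H and S are unchanged.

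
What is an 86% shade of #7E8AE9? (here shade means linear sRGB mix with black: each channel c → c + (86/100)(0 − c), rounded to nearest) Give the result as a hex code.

#121321

#7E8AE9 is rgb(126, 138, 233).
An 86% shade moves each channel 86% toward 0:
  R: 126 + 0.86×(0−126) = 126 − 108.36 = 17.64 → 18
  G: 138 − 118.68 = 19.32 → 19
  B: 233 − 200.38 = 32.62 → 33
rgb(18, 19, 33) = #121321.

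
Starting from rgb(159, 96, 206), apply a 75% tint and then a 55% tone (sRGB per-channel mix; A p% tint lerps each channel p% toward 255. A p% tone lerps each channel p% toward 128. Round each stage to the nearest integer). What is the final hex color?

#AEA7B4

Per channel, c → c + 0.75(255 − c):
  R: 159 + 0.75×(255−159) = 159 + 72 = 231 → 231
  G: 96 + 0.75×(255−96) = 96 + 119.25 = 215.25 → 215
  B: 206 + 36.75 = 242.75 → 243
After the tint: rgb(231, 215, 243) = #E7D7F3.
Lerp each channel 55% toward 128:
  R: 231 − 56.65 = 174.35 → 174
  G: 215 − 47.85 = 167.15 → 167
  B: 243 + 0.55×(128−243) = 243 − 63.25 = 179.75 → 180
rgb(174, 167, 180) = #AEA7B4.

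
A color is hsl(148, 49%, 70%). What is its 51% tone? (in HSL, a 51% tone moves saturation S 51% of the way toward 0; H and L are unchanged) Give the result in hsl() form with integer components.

hsl(148, 24%, 70%)

S moves 51% from 49 toward 0: 49 − 24.99 = 24.01 → 24.
H and L are unchanged.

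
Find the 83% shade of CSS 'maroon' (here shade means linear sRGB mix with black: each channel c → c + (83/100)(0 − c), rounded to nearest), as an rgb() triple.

rgb(22, 0, 0)

CSS maroon is rgb(128, 0, 0).
Lerp each channel 83% toward 0:
  R: 128 + 0.83×(0−128) = 128 − 106.24 = 21.76 → 22
  G: 0 + 0 = 0 → 0
  B: 0 + 0.83×(0−0) = 0 + 0 = 0 → 0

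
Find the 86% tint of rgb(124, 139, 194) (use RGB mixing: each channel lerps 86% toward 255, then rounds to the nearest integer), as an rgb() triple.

Per channel, c → c + 0.86(255 − c):
  R: 124 + 0.86×(255−124) = 124 + 112.66 = 236.66 → 237
  G: 139 + 0.86×(255−139) = 139 + 99.76 = 238.76 → 239
  B: 194 + 52.46 = 246.46 → 246

rgb(237, 239, 246)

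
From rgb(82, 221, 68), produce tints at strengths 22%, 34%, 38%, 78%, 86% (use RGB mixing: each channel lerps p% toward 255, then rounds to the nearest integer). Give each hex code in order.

22%: (82 + 38.06 = 120.06→120, 221 + 7.48 = 228.48→228, 68 + 41.14 = 109.14→109) → #78e46d
34%: (82 + 58.82 = 140.82→141, 221 + 11.56 = 232.56→233, 68 + 63.58 = 131.58→132) → #8de984
38%: (82 + 65.74 = 147.74→148, 221 + 12.92 = 233.92→234, 68 + 71.06 = 139.06→139) → #94ea8b
78%: (82 + 134.94 = 216.94→217, 221 + 26.52 = 247.52→248, 68 + 145.86 = 213.86→214) → #d9f8d6
86%: (82 + 148.78 = 230.78→231, 221 + 29.24 = 250.24→250, 68 + 160.82 = 228.82→229) → #e7fae5

#78e46d, #8de984, #94ea8b, #d9f8d6, #e7fae5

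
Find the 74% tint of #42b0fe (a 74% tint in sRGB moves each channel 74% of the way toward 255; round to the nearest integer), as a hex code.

#ceeaff

#42b0fe is rgb(66, 176, 254).
Per channel, c → c + 0.74(255 − c):
  R: 66 + 0.74×(255−66) = 66 + 139.86 = 205.86 → 206
  G: 176 + 58.46 = 234.46 → 234
  B: 254 + 0.74×(255−254) = 254 + 0.74 = 254.74 → 255
rgb(206, 234, 255) = #ceeaff.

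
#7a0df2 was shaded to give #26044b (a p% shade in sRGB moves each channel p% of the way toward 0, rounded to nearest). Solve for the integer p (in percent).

69%

#7a0df2 is rgb(122, 13, 242); #26044b is rgb(38, 4, 75).
On the B channel (widest range): 75 ≈ 242 + (p/100)(0 − 242), so p ≈ 100×(75 − 242)/(0 − 242) = -16700/-242 = 69.01.
p = 69 reproduces all three channels after rounding.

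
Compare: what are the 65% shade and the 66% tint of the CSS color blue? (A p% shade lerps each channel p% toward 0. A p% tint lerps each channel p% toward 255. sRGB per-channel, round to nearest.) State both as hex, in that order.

CSS blue is rgb(0, 0, 255).
65% shade:
  R: 0 + 0 = 0 → 0
  G: 0 + 0.65×(0−0) = 0 + 0 = 0 → 0
  B: 255 + 0.65×(0−255) = 255 − 165.75 = 89.25 → 89
  → #000059
66% tint:
  R: 0 + 0.66×(255−0) = 0 + 168.3 = 168.3 → 168
  G: 0 + 0.66×(255−0) = 0 + 168.3 = 168.3 → 168
  B: 255 + 0.66×(255−255) = 255 + 0 = 255 → 255
  → #a8a8ff

#000059, #a8a8ff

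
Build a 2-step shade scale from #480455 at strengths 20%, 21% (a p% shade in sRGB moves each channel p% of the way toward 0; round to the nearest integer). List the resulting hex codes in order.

#480455 is rgb(72, 4, 85).
20%: (72 − 14.4 = 57.6→58, 4 − 0.8 = 3.2→3, 85 − 17 = 68→68) → #3a0344
21%: (72 − 15.12 = 56.88→57, 4 − 0.84 = 3.16→3, 85 − 17.85 = 67.15→67) → #390343

#3a0344, #390343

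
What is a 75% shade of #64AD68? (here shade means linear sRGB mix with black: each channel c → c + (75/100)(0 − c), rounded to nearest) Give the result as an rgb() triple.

#64AD68 is rgb(100, 173, 104).
Per channel, c → c + 0.75(0 − c):
  R: 100 + 0.75×(0−100) = 100 − 75 = 25 → 25
  G: 173 − 129.75 = 43.25 → 43
  B: 104 + 0.75×(0−104) = 104 − 78 = 26 → 26

rgb(25, 43, 26)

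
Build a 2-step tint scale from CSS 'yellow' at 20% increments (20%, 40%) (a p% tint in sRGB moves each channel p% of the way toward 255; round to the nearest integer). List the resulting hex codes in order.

CSS yellow is rgb(255, 255, 0).
20%: (255→255, 255→255, 0 + 51 = 51→51) → #FFFF33
40%: (255→255, 255→255, 0 + 102 = 102→102) → #FFFF66

#FFFF33, #FFFF66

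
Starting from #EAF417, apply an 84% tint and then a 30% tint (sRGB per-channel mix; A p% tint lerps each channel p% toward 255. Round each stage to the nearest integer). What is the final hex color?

#FDFEE5

#EAF417 is rgb(234, 244, 23).
An 84% tint moves each channel 84% toward 255:
  R: 234 + 0.84×(255−234) = 234 + 17.64 = 251.64 → 252
  G: 244 + 0.84×(255−244) = 244 + 9.24 = 253.24 → 253
  B: 23 + 0.84×(255−23) = 23 + 194.88 = 217.88 → 218
After the tint: rgb(252, 253, 218) = #FCFDDA.
A 30% tint moves each channel 30% toward 255:
  R: 252 + 0.3×(255−252) = 252 + 0.9 = 252.9 → 253
  G: 253 + 0.3×(255−253) = 253 + 0.6 = 253.6 → 254
  B: 218 + 11.1 = 229.1 → 229
rgb(253, 254, 229) = #FDFEE5.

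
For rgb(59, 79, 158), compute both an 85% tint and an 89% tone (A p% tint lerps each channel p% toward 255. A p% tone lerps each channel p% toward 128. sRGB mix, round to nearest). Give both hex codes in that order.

#e2e5f0, #787b83

85% tint:
  R: 59 + 0.85×(255−59) = 59 + 166.6 = 225.6 → 226
  G: 79 + 0.85×(255−79) = 79 + 149.6 = 228.6 → 229
  B: 158 + 0.85×(255−158) = 158 + 82.45 = 240.45 → 240
  → #e2e5f0
89% tone:
  R: 59 + 61.41 = 120.41 → 120
  G: 79 + 0.89×(128−79) = 79 + 43.61 = 122.61 → 123
  B: 158 − 26.7 = 131.3 → 131
  → #787b83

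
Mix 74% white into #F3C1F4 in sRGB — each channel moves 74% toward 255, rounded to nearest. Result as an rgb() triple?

#F3C1F4 is rgb(243, 193, 244).
A 74% tint moves each channel 74% toward 255:
  R: 243 + 0.74×(255−243) = 243 + 8.88 = 251.88 → 252
  G: 193 + 45.88 = 238.88 → 239
  B: 244 + 0.74×(255−244) = 244 + 8.14 = 252.14 → 252

rgb(252, 239, 252)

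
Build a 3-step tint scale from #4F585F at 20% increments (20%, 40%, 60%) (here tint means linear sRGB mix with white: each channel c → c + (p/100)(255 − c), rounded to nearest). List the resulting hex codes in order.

#4F585F is rgb(79, 88, 95).
20%: (79 + 35.2 = 114.2→114, 88 + 33.4 = 121.4→121, 95 + 32 = 127→127) → #72797F
40%: (79 + 70.4 = 149.4→149, 88 + 66.8 = 154.8→155, 95 + 64 = 159→159) → #959B9F
60%: (79 + 105.6 = 184.6→185, 88 + 100.2 = 188.2→188, 95 + 96 = 191→191) → #B9BCBF

#72797F, #959B9F, #B9BCBF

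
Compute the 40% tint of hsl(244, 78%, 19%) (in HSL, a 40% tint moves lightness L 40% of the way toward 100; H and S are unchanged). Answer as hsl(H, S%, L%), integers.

hsl(244, 78%, 51%)

L moves 40% from 19 toward 100: 19 + 32.4 = 51.4 → 51.
H and S are unchanged.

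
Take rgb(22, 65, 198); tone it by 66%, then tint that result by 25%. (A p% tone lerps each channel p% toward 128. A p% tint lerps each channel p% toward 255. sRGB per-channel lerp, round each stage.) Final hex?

#8590B2

A 66% tone moves each channel 66% toward 128:
  R: 22 + 69.96 = 91.96 → 92
  G: 65 + 41.58 = 106.58 → 107
  B: 198 + 0.66×(128−198) = 198 − 46.2 = 151.8 → 152
After the tone: rgb(92, 107, 152) = #5C6B98.
Per channel, c → c + 0.25(255 − c):
  R: 92 + 0.25×(255−92) = 92 + 40.75 = 132.75 → 133
  G: 107 + 37 = 144 → 144
  B: 152 + 0.25×(255−152) = 152 + 25.75 = 177.75 → 178
rgb(133, 144, 178) = #8590B2.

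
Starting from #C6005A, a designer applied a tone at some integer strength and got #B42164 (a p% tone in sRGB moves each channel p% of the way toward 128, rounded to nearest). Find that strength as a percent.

26%

#C6005A is rgb(198, 0, 90); #B42164 is rgb(180, 33, 100).
On the G channel (widest range): 33 ≈ 0 + (p/100)(128 − 0), so p ≈ 100×(33 − 0)/(128 − 0) = 3300/128 = 25.78.
p = 26 reproduces all three channels after rounding.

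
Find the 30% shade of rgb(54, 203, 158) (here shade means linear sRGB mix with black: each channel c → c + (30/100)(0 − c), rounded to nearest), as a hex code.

#268E6F

Per channel, c → c + 0.3(0 − c):
  R: 54 − 16.2 = 37.8 → 38
  G: 203 + 0.3×(0−203) = 203 − 60.9 = 142.1 → 142
  B: 158 + 0.3×(0−158) = 158 − 47.4 = 110.6 → 111
rgb(38, 142, 111) = #268E6F.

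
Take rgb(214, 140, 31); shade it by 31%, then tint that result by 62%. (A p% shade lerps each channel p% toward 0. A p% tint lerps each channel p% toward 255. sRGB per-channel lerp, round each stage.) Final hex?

Per channel, c → c + 0.31(0 − c):
  R: 214 + 0.31×(0−214) = 214 − 66.34 = 147.66 → 148
  G: 140 − 43.4 = 96.6 → 97
  B: 31 + 0.31×(0−31) = 31 − 9.61 = 21.39 → 21
After the shade: rgb(148, 97, 21) = #946115.
Lerp each channel 62% toward 255:
  R: 148 + 66.34 = 214.34 → 214
  G: 97 + 0.62×(255−97) = 97 + 97.96 = 194.96 → 195
  B: 21 + 0.62×(255−21) = 21 + 145.08 = 166.08 → 166
rgb(214, 195, 166) = #D6C3A6.

#D6C3A6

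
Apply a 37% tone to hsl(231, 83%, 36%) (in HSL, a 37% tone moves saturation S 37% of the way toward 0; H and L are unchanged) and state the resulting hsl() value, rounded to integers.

S moves 37% from 83 toward 0: 83 − 30.71 = 52.29 → 52.
H and L are unchanged.

hsl(231, 52%, 36%)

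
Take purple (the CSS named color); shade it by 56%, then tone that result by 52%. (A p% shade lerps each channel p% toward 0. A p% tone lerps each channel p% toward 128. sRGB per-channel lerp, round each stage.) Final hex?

#5D435D

CSS purple is rgb(128, 0, 128).
Per channel, c → c + 0.56(0 − c):
  R: 128 + 0.56×(0−128) = 128 − 71.68 = 56.32 → 56
  G: 0 + 0.56×(0−0) = 0 + 0 = 0 → 0
  B: 128 − 71.68 = 56.32 → 56
After the shade: rgb(56, 0, 56) = #380038.
Per channel, c → c + 0.52(128 − c):
  R: 56 + 0.52×(128−56) = 56 + 37.44 = 93.44 → 93
  G: 0 + 0.52×(128−0) = 0 + 66.56 = 66.56 → 67
  B: 56 + 0.52×(128−56) = 56 + 37.44 = 93.44 → 93
rgb(93, 67, 93) = #5D435D.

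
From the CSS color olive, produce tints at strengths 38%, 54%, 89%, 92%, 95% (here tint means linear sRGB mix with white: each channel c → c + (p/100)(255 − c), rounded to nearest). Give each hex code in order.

CSS olive is rgb(128, 128, 0).
38%: (128 + 48.26 = 176.26→176, 128 + 48.26 = 176.26→176, 0 + 96.9 = 96.9→97) → #B0B061
54%: (128 + 68.58 = 196.58→197, 128 + 68.58 = 196.58→197, 0 + 137.7 = 137.7→138) → #C5C58A
89%: (128 + 113.03 = 241.03→241, 128 + 113.03 = 241.03→241, 0 + 226.95 = 226.95→227) → #F1F1E3
92%: (128 + 116.84 = 244.84→245, 128 + 116.84 = 244.84→245, 0 + 234.6 = 234.6→235) → #F5F5EB
95%: (128 + 120.65 = 248.65→249, 128 + 120.65 = 248.65→249, 0 + 242.25 = 242.25→242) → #F9F9F2

#B0B061, #C5C58A, #F1F1E3, #F5F5EB, #F9F9F2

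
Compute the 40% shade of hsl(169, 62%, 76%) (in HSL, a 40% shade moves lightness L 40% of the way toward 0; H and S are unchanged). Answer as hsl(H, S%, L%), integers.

hsl(169, 62%, 46%)

L moves 40% from 76 toward 0: 76 − 30.4 = 45.6 → 46.
H and S are unchanged.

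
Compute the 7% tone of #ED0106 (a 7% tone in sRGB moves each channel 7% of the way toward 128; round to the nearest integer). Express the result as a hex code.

#E50A0F

#ED0106 is rgb(237, 1, 6).
A 7% tone moves each channel 7% toward 128:
  R: 237 − 7.63 = 229.37 → 229
  G: 1 + 8.89 = 9.89 → 10
  B: 6 + 0.07×(128−6) = 6 + 8.54 = 14.54 → 15
rgb(229, 10, 15) = #E50A0F.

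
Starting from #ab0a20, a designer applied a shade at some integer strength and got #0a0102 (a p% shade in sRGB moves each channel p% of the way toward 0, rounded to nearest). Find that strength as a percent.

#ab0a20 is rgb(171, 10, 32); #0a0102 is rgb(10, 1, 2).
On the R channel (widest range): 10 ≈ 171 + (p/100)(0 − 171), so p ≈ 100×(10 − 171)/(0 − 171) = -16100/-171 = 94.15.
p = 94 reproduces all three channels after rounding.

94%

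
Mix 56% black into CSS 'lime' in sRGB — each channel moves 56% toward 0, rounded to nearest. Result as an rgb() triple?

rgb(0, 112, 0)

CSS lime is rgb(0, 255, 0).
Lerp each channel 56% toward 0:
  R: 0 + 0.56×(0−0) = 0 + 0 = 0 → 0
  G: 255 + 0.56×(0−255) = 255 − 142.8 = 112.2 → 112
  B: 0 + 0 = 0 → 0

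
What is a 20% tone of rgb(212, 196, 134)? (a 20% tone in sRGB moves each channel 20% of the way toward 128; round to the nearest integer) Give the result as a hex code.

#C3B685

Per channel, c → c + 0.2(128 − c):
  R: 212 + 0.2×(128−212) = 212 − 16.8 = 195.2 → 195
  G: 196 + 0.2×(128−196) = 196 − 13.6 = 182.4 → 182
  B: 134 + 0.2×(128−134) = 134 − 1.2 = 132.8 → 133
rgb(195, 182, 133) = #C3B685.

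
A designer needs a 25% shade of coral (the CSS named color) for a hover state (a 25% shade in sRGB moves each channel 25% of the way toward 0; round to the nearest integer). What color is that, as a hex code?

#BF5F3C

CSS coral is rgb(255, 127, 80).
Lerp each channel 25% toward 0:
  R: 255 + 0.25×(0−255) = 255 − 63.75 = 191.25 → 191
  G: 127 + 0.25×(0−127) = 127 − 31.75 = 95.25 → 95
  B: 80 + 0.25×(0−80) = 80 − 20 = 60 → 60
rgb(191, 95, 60) = #BF5F3C.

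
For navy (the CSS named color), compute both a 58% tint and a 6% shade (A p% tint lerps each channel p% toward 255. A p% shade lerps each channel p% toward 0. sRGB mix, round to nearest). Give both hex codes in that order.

#9494CA, #000078

CSS navy is rgb(0, 0, 128).
58% tint:
  R: 0 + 147.9 = 147.9 → 148
  G: 0 + 147.9 = 147.9 → 148
  B: 128 + 73.66 = 201.66 → 202
  → #9494CA
6% shade:
  R: 0 + 0 = 0 → 0
  G: 0 + 0 = 0 → 0
  B: 128 + 0.06×(0−128) = 128 − 7.68 = 120.32 → 120
  → #000078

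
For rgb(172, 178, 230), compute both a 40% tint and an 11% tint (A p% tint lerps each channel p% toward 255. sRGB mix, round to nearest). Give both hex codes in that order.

#CDD1F0, #B5BAE9

40% tint:
  R: 172 + 33.2 = 205.2 → 205
  G: 178 + 0.4×(255−178) = 178 + 30.8 = 208.8 → 209
  B: 230 + 0.4×(255−230) = 230 + 10 = 240 → 240
  → #CDD1F0
11% tint:
  R: 172 + 0.11×(255−172) = 172 + 9.13 = 181.13 → 181
  G: 178 + 8.47 = 186.47 → 186
  B: 230 + 0.11×(255−230) = 230 + 2.75 = 232.75 → 233
  → #B5BAE9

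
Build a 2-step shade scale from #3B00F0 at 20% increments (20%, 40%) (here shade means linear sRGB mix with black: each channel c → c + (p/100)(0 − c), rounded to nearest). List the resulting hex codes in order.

#3B00F0 is rgb(59, 0, 240).
20%: (59 − 11.8 = 47.2→47, 0→0, 240 − 48 = 192→192) → #2F00C0
40%: (59 − 23.6 = 35.4→35, 0→0, 240 − 96 = 144→144) → #230090

#2F00C0, #230090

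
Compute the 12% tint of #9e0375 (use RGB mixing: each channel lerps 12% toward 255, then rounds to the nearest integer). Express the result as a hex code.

#9e0375 is rgb(158, 3, 117).
Per channel, c → c + 0.12(255 − c):
  R: 158 + 0.12×(255−158) = 158 + 11.64 = 169.64 → 170
  G: 3 + 0.12×(255−3) = 3 + 30.24 = 33.24 → 33
  B: 117 + 0.12×(255−117) = 117 + 16.56 = 133.56 → 134
rgb(170, 33, 134) = #aa2186.

#aa2186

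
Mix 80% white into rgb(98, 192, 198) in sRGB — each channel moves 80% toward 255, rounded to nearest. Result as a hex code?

#E0F2F4

Per channel, c → c + 0.8(255 − c):
  R: 98 + 0.8×(255−98) = 98 + 125.6 = 223.6 → 224
  G: 192 + 0.8×(255−192) = 192 + 50.4 = 242.4 → 242
  B: 198 + 0.8×(255−198) = 198 + 45.6 = 243.6 → 244
rgb(224, 242, 244) = #E0F2F4.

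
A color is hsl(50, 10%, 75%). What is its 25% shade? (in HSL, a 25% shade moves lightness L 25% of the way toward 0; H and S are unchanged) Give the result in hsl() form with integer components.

L moves 25% from 75 toward 0: 75 − 18.75 = 56.25 → 56.
H and S are unchanged.

hsl(50, 10%, 56%)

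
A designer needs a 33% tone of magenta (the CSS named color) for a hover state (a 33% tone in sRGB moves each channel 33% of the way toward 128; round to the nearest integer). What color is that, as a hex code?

CSS magenta is rgb(255, 0, 255).
A 33% tone moves each channel 33% toward 128:
  R: 255 + 0.33×(128−255) = 255 − 41.91 = 213.09 → 213
  G: 0 + 0.33×(128−0) = 0 + 42.24 = 42.24 → 42
  B: 255 + 0.33×(128−255) = 255 − 41.91 = 213.09 → 213
rgb(213, 42, 213) = #d52ad5.

#d52ad5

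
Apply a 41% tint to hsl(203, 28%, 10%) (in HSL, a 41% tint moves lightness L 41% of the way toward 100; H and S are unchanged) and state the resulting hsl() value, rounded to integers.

L moves 41% from 10 toward 100: 10 + 36.9 = 46.9 → 47.
H and S are unchanged.

hsl(203, 28%, 47%)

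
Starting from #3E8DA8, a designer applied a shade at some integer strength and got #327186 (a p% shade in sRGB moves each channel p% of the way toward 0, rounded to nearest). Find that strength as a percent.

#3E8DA8 is rgb(62, 141, 168); #327186 is rgb(50, 113, 134).
On the B channel (widest range): 134 ≈ 168 + (p/100)(0 − 168), so p ≈ 100×(134 − 168)/(0 − 168) = -3400/-168 = 20.24.
p = 20 reproduces all three channels after rounding.

20%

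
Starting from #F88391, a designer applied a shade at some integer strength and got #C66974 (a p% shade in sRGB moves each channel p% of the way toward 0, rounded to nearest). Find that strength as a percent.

#F88391 is rgb(248, 131, 145); #C66974 is rgb(198, 105, 116).
On the R channel (widest range): 198 ≈ 248 + (p/100)(0 − 248), so p ≈ 100×(198 − 248)/(0 − 248) = -5000/-248 = 20.16.
p = 20 reproduces all three channels after rounding.

20%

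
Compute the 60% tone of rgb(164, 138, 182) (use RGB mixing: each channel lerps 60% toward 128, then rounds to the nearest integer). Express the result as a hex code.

#8E8496

Per channel, c → c + 0.6(128 − c):
  R: 164 + 0.6×(128−164) = 164 − 21.6 = 142.4 → 142
  G: 138 + 0.6×(128−138) = 138 − 6 = 132 → 132
  B: 182 + 0.6×(128−182) = 182 − 32.4 = 149.6 → 150
rgb(142, 132, 150) = #8E8496.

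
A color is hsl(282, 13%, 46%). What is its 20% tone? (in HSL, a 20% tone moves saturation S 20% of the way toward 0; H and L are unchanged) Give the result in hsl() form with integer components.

hsl(282, 10%, 46%)

S moves 20% from 13 toward 0: 13 − 2.6 = 10.4 → 10.
H and L are unchanged.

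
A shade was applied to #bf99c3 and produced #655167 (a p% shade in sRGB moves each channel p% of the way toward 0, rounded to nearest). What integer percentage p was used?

#bf99c3 is rgb(191, 153, 195); #655167 is rgb(101, 81, 103).
On the B channel (widest range): 103 ≈ 195 + (p/100)(0 − 195), so p ≈ 100×(103 − 195)/(0 − 195) = -9200/-195 = 47.18.
p = 47 reproduces all three channels after rounding.

47%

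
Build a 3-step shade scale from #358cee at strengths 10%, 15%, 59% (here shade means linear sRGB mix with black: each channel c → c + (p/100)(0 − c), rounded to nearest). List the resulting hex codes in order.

#307ed6, #2d77ca, #163962

#358cee is rgb(53, 140, 238).
10%: (53 − 5.3 = 47.7→48, 140 − 14 = 126→126, 238 − 23.8 = 214.2→214) → #307ed6
15%: (53 − 7.95 = 45.05→45, 140 − 21 = 119→119, 238 − 35.7 = 202.3→202) → #2d77ca
59%: (53 − 31.27 = 21.73→22, 140 − 82.6 = 57.4→57, 238 − 140.42 = 97.58→98) → #163962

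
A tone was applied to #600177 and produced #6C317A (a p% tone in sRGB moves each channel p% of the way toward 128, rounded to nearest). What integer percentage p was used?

38%

#600177 is rgb(96, 1, 119); #6C317A is rgb(108, 49, 122).
On the G channel (widest range): 49 ≈ 1 + (p/100)(128 − 1), so p ≈ 100×(49 − 1)/(128 − 1) = 4800/127 = 37.80.
p = 38 reproduces all three channels after rounding.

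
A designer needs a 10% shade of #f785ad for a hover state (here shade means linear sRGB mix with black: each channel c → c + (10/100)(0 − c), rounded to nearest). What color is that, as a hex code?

#f785ad is rgb(247, 133, 173).
Per channel, c → c + 0.1(0 − c):
  R: 247 − 24.7 = 222.3 → 222
  G: 133 − 13.3 = 119.7 → 120
  B: 173 − 17.3 = 155.7 → 156
rgb(222, 120, 156) = #de789c.

#de789c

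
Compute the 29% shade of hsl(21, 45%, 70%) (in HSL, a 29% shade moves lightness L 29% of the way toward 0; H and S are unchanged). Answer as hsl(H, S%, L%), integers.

L moves 29% from 70 toward 0: 70 − 20.3 = 49.7 → 50.
H and S are unchanged.

hsl(21, 45%, 50%)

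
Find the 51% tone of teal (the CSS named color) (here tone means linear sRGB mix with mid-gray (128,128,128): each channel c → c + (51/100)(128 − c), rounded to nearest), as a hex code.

CSS teal is rgb(0, 128, 128).
A 51% tone moves each channel 51% toward 128:
  R: 0 + 0.51×(128−0) = 0 + 65.28 = 65.28 → 65
  G: 128 + 0 = 128 → 128
  B: 128 + 0.51×(128−128) = 128 + 0 = 128 → 128
rgb(65, 128, 128) = #418080.

#418080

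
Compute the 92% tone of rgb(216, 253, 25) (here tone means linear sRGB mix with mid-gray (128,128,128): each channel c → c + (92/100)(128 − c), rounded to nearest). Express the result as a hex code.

#878A78

A 92% tone moves each channel 92% toward 128:
  R: 216 + 0.92×(128−216) = 216 − 80.96 = 135.04 → 135
  G: 253 − 115 = 138 → 138
  B: 25 + 94.76 = 119.76 → 120
rgb(135, 138, 120) = #878A78.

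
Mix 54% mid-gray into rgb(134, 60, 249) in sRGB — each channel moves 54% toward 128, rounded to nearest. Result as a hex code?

#8361B8

Per channel, c → c + 0.54(128 − c):
  R: 134 + 0.54×(128−134) = 134 − 3.24 = 130.76 → 131
  G: 60 + 36.72 = 96.72 → 97
  B: 249 − 65.34 = 183.66 → 184
rgb(131, 97, 184) = #8361B8.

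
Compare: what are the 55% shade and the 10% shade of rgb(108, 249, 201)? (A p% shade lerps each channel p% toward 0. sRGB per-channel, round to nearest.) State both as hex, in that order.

55% shade:
  R: 108 − 59.4 = 48.6 → 49
  G: 249 − 136.95 = 112.05 → 112
  B: 201 − 110.55 = 90.45 → 90
  → #31705A
10% shade:
  R: 108 + 0.1×(0−108) = 108 − 10.8 = 97.2 → 97
  G: 249 + 0.1×(0−249) = 249 − 24.9 = 224.1 → 224
  B: 201 + 0.1×(0−201) = 201 − 20.1 = 180.9 → 181
  → #61E0B5

#31705A, #61E0B5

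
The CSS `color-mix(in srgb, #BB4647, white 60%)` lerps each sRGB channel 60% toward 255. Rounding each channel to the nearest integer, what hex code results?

#BB4647 is rgb(187, 70, 71).
A 60% tint moves each channel 60% toward 255:
  R: 187 + 0.6×(255−187) = 187 + 40.8 = 227.8 → 228
  G: 70 + 111 = 181 → 181
  B: 71 + 0.6×(255−71) = 71 + 110.4 = 181.4 → 181
rgb(228, 181, 181) = #E4B5B5.

#E4B5B5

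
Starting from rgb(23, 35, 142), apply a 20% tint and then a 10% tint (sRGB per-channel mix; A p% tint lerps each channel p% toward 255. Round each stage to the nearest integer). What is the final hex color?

#5861AE

Lerp each channel 20% toward 255:
  R: 23 + 0.2×(255−23) = 23 + 46.4 = 69.4 → 69
  G: 35 + 44 = 79 → 79
  B: 142 + 0.2×(255−142) = 142 + 22.6 = 164.6 → 165
After the tint: rgb(69, 79, 165) = #454FA5.
Lerp each channel 10% toward 255:
  R: 69 + 0.1×(255−69) = 69 + 18.6 = 87.6 → 88
  G: 79 + 0.1×(255−79) = 79 + 17.6 = 96.6 → 97
  B: 165 + 9 = 174 → 174
rgb(88, 97, 174) = #5861AE.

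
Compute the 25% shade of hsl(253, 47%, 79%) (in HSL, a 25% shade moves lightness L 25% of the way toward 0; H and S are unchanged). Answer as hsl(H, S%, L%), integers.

hsl(253, 47%, 59%)

L moves 25% from 79 toward 0: 79 − 19.75 = 59.25 → 59.
H and S are unchanged.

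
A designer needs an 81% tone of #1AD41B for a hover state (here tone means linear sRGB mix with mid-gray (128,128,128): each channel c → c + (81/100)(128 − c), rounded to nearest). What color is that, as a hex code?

#1AD41B is rgb(26, 212, 27).
Per channel, c → c + 0.81(128 − c):
  R: 26 + 0.81×(128−26) = 26 + 82.62 = 108.62 → 109
  G: 212 + 0.81×(128−212) = 212 − 68.04 = 143.96 → 144
  B: 27 + 81.81 = 108.81 → 109
rgb(109, 144, 109) = #6D906D.

#6D906D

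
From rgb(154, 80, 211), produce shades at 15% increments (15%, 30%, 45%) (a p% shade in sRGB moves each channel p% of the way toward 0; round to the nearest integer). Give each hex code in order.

15%: (154 − 23.1 = 130.9→131, 80 − 12 = 68→68, 211 − 31.65 = 179.35→179) → #8344B3
30%: (154 − 46.2 = 107.8→108, 80 − 24 = 56→56, 211 − 63.3 = 147.7→148) → #6C3894
45%: (154 − 69.3 = 84.7→85, 80 − 36 = 44→44, 211 − 94.95 = 116.05→116) → #552C74

#8344B3, #6C3894, #552C74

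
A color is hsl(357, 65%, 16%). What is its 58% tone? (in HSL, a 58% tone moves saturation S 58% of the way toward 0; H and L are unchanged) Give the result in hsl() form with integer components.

hsl(357, 27%, 16%)

S moves 58% from 65 toward 0: 65 − 37.7 = 27.3 → 27.
H and L are unchanged.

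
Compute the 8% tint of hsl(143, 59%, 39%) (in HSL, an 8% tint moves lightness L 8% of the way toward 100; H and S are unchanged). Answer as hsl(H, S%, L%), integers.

L moves 8% from 39 toward 100: 39 + 4.88 = 43.88 → 44.
H and S are unchanged.

hsl(143, 59%, 44%)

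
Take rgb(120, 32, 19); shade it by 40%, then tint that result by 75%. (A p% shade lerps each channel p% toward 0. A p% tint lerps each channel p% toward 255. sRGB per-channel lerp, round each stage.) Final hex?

Per channel, c → c + 0.4(0 − c):
  R: 120 + 0.4×(0−120) = 120 − 48 = 72 → 72
  G: 32 + 0.4×(0−32) = 32 − 12.8 = 19.2 → 19
  B: 19 − 7.6 = 11.4 → 11
After the shade: rgb(72, 19, 11) = #48130b.
Lerp each channel 75% toward 255:
  R: 72 + 137.25 = 209.25 → 209
  G: 19 + 0.75×(255−19) = 19 + 177 = 196 → 196
  B: 11 + 0.75×(255−11) = 11 + 183 = 194 → 194
rgb(209, 196, 194) = #d1c4c2.

#d1c4c2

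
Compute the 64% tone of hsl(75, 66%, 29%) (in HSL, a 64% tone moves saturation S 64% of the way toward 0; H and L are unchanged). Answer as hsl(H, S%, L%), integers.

hsl(75, 24%, 29%)

S moves 64% from 66 toward 0: 66 − 42.24 = 23.76 → 24.
H and L are unchanged.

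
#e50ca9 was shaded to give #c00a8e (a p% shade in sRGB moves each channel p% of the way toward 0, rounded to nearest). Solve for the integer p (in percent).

16%

#e50ca9 is rgb(229, 12, 169); #c00a8e is rgb(192, 10, 142).
On the R channel (widest range): 192 ≈ 229 + (p/100)(0 − 229), so p ≈ 100×(192 − 229)/(0 − 229) = -3700/-229 = 16.16.
p = 16 reproduces all three channels after rounding.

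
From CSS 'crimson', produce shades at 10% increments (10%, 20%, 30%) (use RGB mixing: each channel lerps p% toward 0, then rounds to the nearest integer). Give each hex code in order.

#c61236, #b01030, #9a0e2a

CSS crimson is rgb(220, 20, 60).
10%: (220 − 22 = 198→198, 20 − 2 = 18→18, 60 − 6 = 54→54) → #c61236
20%: (220 − 44 = 176→176, 20 − 4 = 16→16, 60 − 12 = 48→48) → #b01030
30%: (220 − 66 = 154→154, 20 − 6 = 14→14, 60 − 18 = 42→42) → #9a0e2a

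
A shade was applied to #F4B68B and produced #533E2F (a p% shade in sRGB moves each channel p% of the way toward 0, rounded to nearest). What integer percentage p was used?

#F4B68B is rgb(244, 182, 139); #533E2F is rgb(83, 62, 47).
On the R channel (widest range): 83 ≈ 244 + (p/100)(0 − 244), so p ≈ 100×(83 − 244)/(0 − 244) = -16100/-244 = 65.98.
p = 66 reproduces all three channels after rounding.

66%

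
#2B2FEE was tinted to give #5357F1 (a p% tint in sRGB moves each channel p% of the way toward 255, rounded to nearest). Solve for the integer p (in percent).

#2B2FEE is rgb(43, 47, 238); #5357F1 is rgb(83, 87, 241).
On the R channel (widest range): 83 ≈ 43 + (p/100)(255 − 43), so p ≈ 100×(83 − 43)/(255 − 43) = 4000/212 = 18.87.
p = 19 reproduces all three channels after rounding.

19%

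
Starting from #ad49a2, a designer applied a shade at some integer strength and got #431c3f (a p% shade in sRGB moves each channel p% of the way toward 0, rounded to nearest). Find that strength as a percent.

61%

#ad49a2 is rgb(173, 73, 162); #431c3f is rgb(67, 28, 63).
On the R channel (widest range): 67 ≈ 173 + (p/100)(0 − 173), so p ≈ 100×(67 − 173)/(0 − 173) = -10600/-173 = 61.27.
p = 61 reproduces all three channels after rounding.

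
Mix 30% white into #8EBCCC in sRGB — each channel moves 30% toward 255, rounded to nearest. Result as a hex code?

#B0D0DB

#8EBCCC is rgb(142, 188, 204).
A 30% tint moves each channel 30% toward 255:
  R: 142 + 33.9 = 175.9 → 176
  G: 188 + 0.3×(255−188) = 188 + 20.1 = 208.1 → 208
  B: 204 + 0.3×(255−204) = 204 + 15.3 = 219.3 → 219
rgb(176, 208, 219) = #B0D0DB.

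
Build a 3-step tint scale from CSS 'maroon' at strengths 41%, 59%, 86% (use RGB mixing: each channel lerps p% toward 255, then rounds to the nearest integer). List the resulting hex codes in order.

#B46969, #CB9696, #EDDBDB

CSS maroon is rgb(128, 0, 0).
41%: (128 + 52.07 = 180.07→180, 0 + 104.55 = 104.55→105, 0 + 104.55 = 104.55→105) → #B46969
59%: (128 + 74.93 = 202.93→203, 0 + 150.45 = 150.45→150, 0 + 150.45 = 150.45→150) → #CB9696
86%: (128 + 109.22 = 237.22→237, 0 + 219.3 = 219.3→219, 0 + 219.3 = 219.3→219) → #EDDBDB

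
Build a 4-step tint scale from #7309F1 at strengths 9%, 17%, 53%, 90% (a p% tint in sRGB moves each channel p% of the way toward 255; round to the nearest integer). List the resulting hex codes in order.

#801FF2, #8B33F3, #BD8BF8, #F1E6FE

#7309F1 is rgb(115, 9, 241).
9%: (115 + 12.6 = 127.6→128, 9 + 22.14 = 31.14→31, 241 + 1.26 = 242.26→242) → #801FF2
17%: (115 + 23.8 = 138.8→139, 9 + 41.82 = 50.82→51, 241 + 2.38 = 243.38→243) → #8B33F3
53%: (115 + 74.2 = 189.2→189, 9 + 130.38 = 139.38→139, 241 + 7.42 = 248.42→248) → #BD8BF8
90%: (115 + 126 = 241→241, 9 + 221.4 = 230.4→230, 241 + 12.6 = 253.6→254) → #F1E6FE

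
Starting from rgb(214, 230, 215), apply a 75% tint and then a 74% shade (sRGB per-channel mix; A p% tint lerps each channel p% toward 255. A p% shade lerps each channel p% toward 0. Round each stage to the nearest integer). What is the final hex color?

#404140

Lerp each channel 75% toward 255:
  R: 214 + 0.75×(255−214) = 214 + 30.75 = 244.75 → 245
  G: 230 + 18.75 = 248.75 → 249
  B: 215 + 0.75×(255−215) = 215 + 30 = 245 → 245
After the tint: rgb(245, 249, 245) = #f5f9f5.
A 74% shade moves each channel 74% toward 0:
  R: 245 + 0.74×(0−245) = 245 − 181.3 = 63.7 → 64
  G: 249 + 0.74×(0−249) = 249 − 184.26 = 64.74 → 65
  B: 245 + 0.74×(0−245) = 245 − 181.3 = 63.7 → 64
rgb(64, 65, 64) = #404140.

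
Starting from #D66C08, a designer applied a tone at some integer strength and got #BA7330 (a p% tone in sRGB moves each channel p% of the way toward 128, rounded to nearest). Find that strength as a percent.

33%

#D66C08 is rgb(214, 108, 8); #BA7330 is rgb(186, 115, 48).
On the B channel (widest range): 48 ≈ 8 + (p/100)(128 − 8), so p ≈ 100×(48 − 8)/(128 − 8) = 4000/120 = 33.33.
p = 33 reproduces all three channels after rounding.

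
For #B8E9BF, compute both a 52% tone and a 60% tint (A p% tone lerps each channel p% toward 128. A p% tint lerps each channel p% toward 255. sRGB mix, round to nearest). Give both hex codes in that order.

#9BB29E, #E3F6E5

#B8E9BF is rgb(184, 233, 191).
52% tone:
  R: 184 − 29.12 = 154.88 → 155
  G: 233 + 0.52×(128−233) = 233 − 54.6 = 178.4 → 178
  B: 191 − 32.76 = 158.24 → 158
  → #9BB29E
60% tint:
  R: 184 + 0.6×(255−184) = 184 + 42.6 = 226.6 → 227
  G: 233 + 0.6×(255−233) = 233 + 13.2 = 246.2 → 246
  B: 191 + 38.4 = 229.4 → 229
  → #E3F6E5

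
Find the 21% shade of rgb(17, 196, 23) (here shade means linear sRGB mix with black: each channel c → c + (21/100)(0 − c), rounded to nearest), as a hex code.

#0d9b12

Per channel, c → c + 0.21(0 − c):
  R: 17 + 0.21×(0−17) = 17 − 3.57 = 13.43 → 13
  G: 196 + 0.21×(0−196) = 196 − 41.16 = 154.84 → 155
  B: 23 + 0.21×(0−23) = 23 − 4.83 = 18.17 → 18
rgb(13, 155, 18) = #0d9b12.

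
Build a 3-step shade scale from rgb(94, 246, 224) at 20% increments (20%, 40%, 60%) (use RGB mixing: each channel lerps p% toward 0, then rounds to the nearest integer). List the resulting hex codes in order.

20%: (94 − 18.8 = 75.2→75, 246 − 49.2 = 196.8→197, 224 − 44.8 = 179.2→179) → #4bc5b3
40%: (94 − 37.6 = 56.4→56, 246 − 98.4 = 147.6→148, 224 − 89.6 = 134.4→134) → #389486
60%: (94 − 56.4 = 37.6→38, 246 − 147.6 = 98.4→98, 224 − 134.4 = 89.6→90) → #26625a

#4bc5b3, #389486, #26625a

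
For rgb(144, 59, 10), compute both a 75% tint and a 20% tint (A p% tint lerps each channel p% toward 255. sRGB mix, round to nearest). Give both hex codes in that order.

75% tint:
  R: 144 + 0.75×(255−144) = 144 + 83.25 = 227.25 → 227
  G: 59 + 147 = 206 → 206
  B: 10 + 183.75 = 193.75 → 194
  → #E3CEC2
20% tint:
  R: 144 + 0.2×(255−144) = 144 + 22.2 = 166.2 → 166
  G: 59 + 39.2 = 98.2 → 98
  B: 10 + 0.2×(255−10) = 10 + 49 = 59 → 59
  → #A6623B

#E3CEC2, #A6623B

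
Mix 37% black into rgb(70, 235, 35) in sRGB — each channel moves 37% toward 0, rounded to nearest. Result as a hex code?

#2C9416

Per channel, c → c + 0.37(0 − c):
  R: 70 + 0.37×(0−70) = 70 − 25.9 = 44.1 → 44
  G: 235 − 86.95 = 148.05 → 148
  B: 35 + 0.37×(0−35) = 35 − 12.95 = 22.05 → 22
rgb(44, 148, 22) = #2C9416.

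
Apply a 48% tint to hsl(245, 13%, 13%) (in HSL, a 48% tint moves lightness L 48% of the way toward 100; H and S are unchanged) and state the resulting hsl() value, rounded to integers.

L moves 48% from 13 toward 100: 13 + 41.76 = 54.76 → 55.
H and S are unchanged.

hsl(245, 13%, 55%)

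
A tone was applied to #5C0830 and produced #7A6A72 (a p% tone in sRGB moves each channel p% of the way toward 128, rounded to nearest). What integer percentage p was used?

#5C0830 is rgb(92, 8, 48); #7A6A72 is rgb(122, 106, 114).
On the G channel (widest range): 106 ≈ 8 + (p/100)(128 − 8), so p ≈ 100×(106 − 8)/(128 − 8) = 9800/120 = 81.67.
p = 82 reproduces all three channels after rounding.

82%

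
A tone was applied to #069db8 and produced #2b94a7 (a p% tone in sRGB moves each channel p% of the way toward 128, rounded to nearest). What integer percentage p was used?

#069db8 is rgb(6, 157, 184); #2b94a7 is rgb(43, 148, 167).
On the R channel (widest range): 43 ≈ 6 + (p/100)(128 − 6), so p ≈ 100×(43 − 6)/(128 − 6) = 3700/122 = 30.33.
p = 30 reproduces all three channels after rounding.

30%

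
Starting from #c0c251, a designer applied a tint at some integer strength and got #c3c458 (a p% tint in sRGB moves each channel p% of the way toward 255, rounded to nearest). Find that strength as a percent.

4%

#c0c251 is rgb(192, 194, 81); #c3c458 is rgb(195, 196, 88).
On the B channel (widest range): 88 ≈ 81 + (p/100)(255 − 81), so p ≈ 100×(88 − 81)/(255 − 81) = 700/174 = 4.02.
p = 4 reproduces all three channels after rounding.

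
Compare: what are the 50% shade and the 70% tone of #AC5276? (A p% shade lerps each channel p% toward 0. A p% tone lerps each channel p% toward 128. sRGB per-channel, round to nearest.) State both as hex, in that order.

#56293B, #8D727D

#AC5276 is rgb(172, 82, 118).
50% shade:
  R: 172 + 0.5×(0−172) = 172 − 86 = 86 → 86
  G: 82 − 41 = 41 → 41
  B: 118 + 0.5×(0−118) = 118 − 59 = 59 → 59
  → #56293B
70% tone:
  R: 172 − 30.8 = 141.2 → 141
  G: 82 + 0.7×(128−82) = 82 + 32.2 = 114.2 → 114
  B: 118 + 7 = 125 → 125
  → #8D727D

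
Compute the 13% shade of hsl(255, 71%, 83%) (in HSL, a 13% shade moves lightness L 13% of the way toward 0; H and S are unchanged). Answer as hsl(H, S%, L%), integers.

hsl(255, 71%, 72%)

L moves 13% from 83 toward 0: 83 − 10.79 = 72.21 → 72.
H and S are unchanged.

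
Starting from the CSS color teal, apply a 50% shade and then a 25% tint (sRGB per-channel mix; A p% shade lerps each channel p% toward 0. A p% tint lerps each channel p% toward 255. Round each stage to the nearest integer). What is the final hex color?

#407070

CSS teal is rgb(0, 128, 128).
Per channel, c → c + 0.5(0 − c):
  R: 0 + 0 = 0 → 0
  G: 128 + 0.5×(0−128) = 128 − 64 = 64 → 64
  B: 128 − 64 = 64 → 64
After the shade: rgb(0, 64, 64) = #004040.
A 25% tint moves each channel 25% toward 255:
  R: 0 + 63.75 = 63.75 → 64
  G: 64 + 0.25×(255−64) = 64 + 47.75 = 111.75 → 112
  B: 64 + 0.25×(255−64) = 64 + 47.75 = 111.75 → 112
rgb(64, 112, 112) = #407070.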